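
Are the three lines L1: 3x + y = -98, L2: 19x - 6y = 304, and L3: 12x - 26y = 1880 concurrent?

No

Lines aᵢx + bᵢy = cᵢ with pairwise distinct directions are concurrent exactly when det[aᵢ bᵢ cᵢ] = 0.
Here the determinant is -844.
Nonzero, so no common point exists.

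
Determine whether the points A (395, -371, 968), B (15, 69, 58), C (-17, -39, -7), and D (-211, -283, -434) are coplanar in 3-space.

A normal to the plane through A, B, C is n = AB × AC = (-126880, 4420, 55120).
The plane has equation n·P = 1598740. For D: n·D = 1598740.
Equal, so D lies in the plane and all four are coplanar.

Yes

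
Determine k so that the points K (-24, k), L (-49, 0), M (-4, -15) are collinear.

-25/3

Collinearity: (K − L) must be parallel to (M − L) = (45, -15).
Cross-multiplying the components: (k − 0)·(45) = (25)·(-15).
Solving gives k = -25/3.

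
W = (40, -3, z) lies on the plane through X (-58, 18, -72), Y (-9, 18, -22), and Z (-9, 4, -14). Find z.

40

The plane through X, Y, Z has equation 700x − 392y − 686z = 1736.
Substituting W: (-686)z + (29176) = 1736, so z = 40.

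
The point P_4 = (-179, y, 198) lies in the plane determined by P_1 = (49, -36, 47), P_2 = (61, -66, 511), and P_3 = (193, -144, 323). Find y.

A normal to the plane is n = P_1P_2 × P_1P_3 = (41832, 63504, 3024).
P_4 lies in the plane iff n · P_1P_4 = 0.
This gives (63504)y + (-6794928) = 0, so y = 107.

107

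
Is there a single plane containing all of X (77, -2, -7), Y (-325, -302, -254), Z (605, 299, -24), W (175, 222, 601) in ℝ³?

No

The four points are coplanar iff the 3×3 determinant with rows XY, XZ, XW is zero.
Rows: (-402, -300, -247), (528, 301, -17), (98, 224, 608).
Expanding along the first row: (-402)(186816) − (-300)(322690) + (-247)(88774) = -220210.
Nonzero ⇒ not coplanar.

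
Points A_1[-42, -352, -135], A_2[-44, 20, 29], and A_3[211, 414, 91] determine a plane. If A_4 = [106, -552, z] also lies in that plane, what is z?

-287

Coplanarity requires A_1A_2 · (A_1A_3 × A_1A_4) = 0.
A_1A_2 = (-2, 372, 164), A_1A_3 = (253, 766, 226); the triple product is linear in z with coefficient -95648 and constant term -27450976.
Setting it to zero: z = -287.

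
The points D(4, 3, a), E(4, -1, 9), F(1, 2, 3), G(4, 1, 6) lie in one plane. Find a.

3

The points are coplanar iff DE · (DF × DG) = 0.
Expanding, this is linear in a: (6)a + (-18) = 0.
So a = 3.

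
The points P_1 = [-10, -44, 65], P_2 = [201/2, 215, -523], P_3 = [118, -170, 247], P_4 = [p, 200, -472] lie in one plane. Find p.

The points are coplanar iff P_1P_2 · (P_1P_3 × P_1P_4) = 0.
Expanding, this is linear in p: (-26950)p + (1738275) = 0.
So p = 129/2.

129/2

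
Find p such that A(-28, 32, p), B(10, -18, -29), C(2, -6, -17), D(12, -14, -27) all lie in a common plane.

23

Coplanarity ⇔ det[AB; AC; AD] = 0.
Expanding, this is linear in p: (56)p + (-1288) = 0.
So p = 23.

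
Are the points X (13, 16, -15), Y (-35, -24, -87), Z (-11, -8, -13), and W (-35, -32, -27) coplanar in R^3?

No

A normal to the plane through X, Y, Z is n = XY × XZ = (-1808, 1824, 192).
The plane has equation n·P = 2800. For W: n·W = -272.
-272 ≠ 2800, so W is off the plane.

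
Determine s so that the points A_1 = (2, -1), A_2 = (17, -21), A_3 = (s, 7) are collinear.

Collinearity: (A_3 − A_1) must be parallel to (A_2 − A_1) = (15, -20).
Cross-multiplying the components: (s − 2)·(-20) = (8)·(15).
Solving gives s = -4.

-4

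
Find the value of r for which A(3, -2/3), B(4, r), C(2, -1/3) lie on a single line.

-1

Collinearity: (B − A) must be parallel to (C − A) = (-1, 1/3).
Cross-multiplying the components: (r − (-2/3))·(-1) = (1)·(1/3).
Solving gives r = -1.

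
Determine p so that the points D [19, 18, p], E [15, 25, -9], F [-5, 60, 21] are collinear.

-15

Direction EF = (-20, 35, 30). From the x-coordinate of D, the parameter along the line is τ = (19 − 15)/(-20) = -1/5.
Then p = (-9) + (-1/5)·(30) = -15.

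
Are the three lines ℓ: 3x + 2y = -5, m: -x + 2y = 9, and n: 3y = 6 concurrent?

Intersecting ℓ and m: solving the 2×2 system gives (x, y) = (-7/2, 11/4).
Substitute into n: (0)(-7/2) + (3)(11/4) = 33/4.
But n requires 6 ≠ 33/4, so the three lines have no common point.

No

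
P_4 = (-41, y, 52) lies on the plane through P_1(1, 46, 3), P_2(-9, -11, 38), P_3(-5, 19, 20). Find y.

-17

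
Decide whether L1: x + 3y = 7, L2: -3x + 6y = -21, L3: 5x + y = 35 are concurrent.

Yes

The three lines meet at one point iff the augmented coefficient matrix [aᵢ bᵢ cᵢ] has rank < 3, i.e. its determinant vanishes.
Here the determinant is 0.
It vanishes, so the lines are concurrent at (7, 0).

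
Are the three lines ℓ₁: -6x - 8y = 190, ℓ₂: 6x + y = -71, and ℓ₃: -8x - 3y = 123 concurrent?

Yes

Lines aᵢx + bᵢy = cᵢ with pairwise distinct directions are concurrent exactly when det[aᵢ bᵢ cᵢ] = 0.
Here the determinant is 0.
It vanishes, so the lines are concurrent at (-9, -17).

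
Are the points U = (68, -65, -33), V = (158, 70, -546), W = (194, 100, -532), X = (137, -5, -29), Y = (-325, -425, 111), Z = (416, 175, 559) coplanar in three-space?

The plane through U, V, W has normal n = UV × UW = (17280, -19728, -2160) and equation n·P = 2528640.
Checking the remaining points: n·X = 2528640, n·Y = 2528640, n·Z = 2528640.
All equal 2528640, so all 6 points lie in one plane.

Yes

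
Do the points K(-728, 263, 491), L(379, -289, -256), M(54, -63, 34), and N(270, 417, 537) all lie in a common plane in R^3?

A normal to the plane through K, L, M is n = KL × KM = (8742, -78255, 70782).
The plane has equation n·P = 7808721. For N: n·N = 7737939.
7737939 ≠ 7808721, so N is off the plane.

No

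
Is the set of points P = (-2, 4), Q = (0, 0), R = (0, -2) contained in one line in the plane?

PQ = (2, -4), PR = (2, -6).
det[PQ; PR] = (2)(-6) − (-4)(2) = -4.
The determinant is nonzero, so they are not collinear.

No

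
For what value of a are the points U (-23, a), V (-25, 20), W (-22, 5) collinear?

10

The three points are collinear iff det[UV; UW] = 0.
This determinant is linear in a: (3)a + (-30) = 0, so a = 10.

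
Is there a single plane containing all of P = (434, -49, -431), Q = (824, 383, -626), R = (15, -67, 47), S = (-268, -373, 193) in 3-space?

Yes

A normal to the plane through P, Q, R is n = PQ × PR = (202986, -104715, 173988).
The plane has equation n·X = 18238131. For S: n·S = 18238131.
Equal, so S lies in the plane and all four are coplanar.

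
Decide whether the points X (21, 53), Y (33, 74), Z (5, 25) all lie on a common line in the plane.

Yes

XY = (12, 21), XZ = (-16, -28).
Checking proportionality: XZ = -4/3·XY, so the vectors are parallel and the points are collinear.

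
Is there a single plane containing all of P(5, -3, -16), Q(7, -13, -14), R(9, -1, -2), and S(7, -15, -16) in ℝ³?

The four points are coplanar iff the 3×3 determinant with rows PQ, PR, PS is zero.
Rows: (2, -10, 2), (4, 2, 14), (2, -12, 0).
Expanding along the first row: (2)(168) − (-10)(-28) + (2)(-52) = -48.
Nonzero ⇒ not coplanar.

No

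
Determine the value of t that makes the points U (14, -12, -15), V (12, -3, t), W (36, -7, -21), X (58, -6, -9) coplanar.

Normal to plane UWX: n = (66, -396, -88); plane equation n·P = 6996.
Requiring n·V = 6996: (-88)t + (1980) = 6996.
So t = -57.

-57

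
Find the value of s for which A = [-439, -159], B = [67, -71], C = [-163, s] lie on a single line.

The three points are collinear iff det[AB; AC] = 0.
This determinant is linear in s: (506)s + (56166) = 0, so s = -111.

-111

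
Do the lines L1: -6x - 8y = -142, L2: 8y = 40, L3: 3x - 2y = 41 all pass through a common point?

Yes

Intersecting L1 and L2: solving the 2×2 system gives (x, y) = (17, 5).
Substitute into L3: (3)(17) + (-2)(5) = 41.
This equals 41, so (17, 5) lies on all three lines and they are concurrent.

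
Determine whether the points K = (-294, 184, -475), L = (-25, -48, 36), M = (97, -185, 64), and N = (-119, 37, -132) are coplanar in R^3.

The four points are coplanar iff the 3×3 determinant with rows KL, KM, KN is zero.
Rows: (269, -232, 511), (391, -369, 539), (175, -147, 343).
Expanding along the first row: (269)(-47334) − (-232)(39788) + (511)(7098) = 125048.
Nonzero ⇒ not coplanar.

No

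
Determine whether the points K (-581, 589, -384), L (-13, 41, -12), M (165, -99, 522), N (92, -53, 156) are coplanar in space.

No

With K as base: KL = (568, -548, 372), KM = (746, -688, 906), KN = (673, -642, 540).
KM × KN = (210132, 206898, -15908).
KL · (KM × KN) = 57096.
Since 57096 ≠ 0, the four points are not coplanar.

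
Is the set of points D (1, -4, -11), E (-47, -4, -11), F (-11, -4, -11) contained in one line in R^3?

DE = (-48, 0, 0), DF = (-12, 0, 0).
Each component of DF is 1/4 times the corresponding component of DE, so DF = 1/4·DE and the points are collinear.

Yes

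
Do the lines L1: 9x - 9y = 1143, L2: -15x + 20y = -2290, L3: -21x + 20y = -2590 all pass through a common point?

Yes

Lines aᵢx + bᵢy = cᵢ with pairwise distinct directions are concurrent exactly when det[aᵢ bᵢ cᵢ] = 0.
Here the determinant is 0.
It vanishes, so the lines are concurrent at (50, -77).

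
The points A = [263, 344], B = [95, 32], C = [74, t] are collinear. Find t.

Collinearity: (C − A) must be parallel to (B − A) = (-168, -312).
Cross-multiplying the components: (t − 344)·(-168) = (-189)·(-312).
Solving gives t = -7.

-7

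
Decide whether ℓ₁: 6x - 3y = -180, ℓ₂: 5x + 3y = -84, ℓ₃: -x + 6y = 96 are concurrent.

Lines aᵢx + bᵢy = cᵢ with pairwise distinct directions are concurrent exactly when det[aᵢ bᵢ cᵢ] = 0.
Here the determinant is 0.
It vanishes, so the lines are concurrent at (-24, 12).

Yes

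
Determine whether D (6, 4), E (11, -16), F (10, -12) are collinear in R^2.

Yes

DE = (5, -20), DF = (4, -16).
det[DE; DF] = (5)(-16) − (-20)(4) = 0.
The determinant is zero, so the points are collinear.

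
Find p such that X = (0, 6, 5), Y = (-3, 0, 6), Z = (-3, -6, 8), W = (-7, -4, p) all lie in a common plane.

Coplanarity ⇔ det[XY; XZ; XW] = 0.
Expanding, this is linear in p: (18)p + (-108) = 0.
So p = 6.

6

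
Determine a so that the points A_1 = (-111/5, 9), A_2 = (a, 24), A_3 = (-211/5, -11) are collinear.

Collinearity: (A_2 − A_1) must be parallel to (A_3 − A_1) = (-20, -20).
Cross-multiplying the components: (a − (-111/5))·(-20) = (15)·(-20).
Solving gives a = -36/5.

-36/5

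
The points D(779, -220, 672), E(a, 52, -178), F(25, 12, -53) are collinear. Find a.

Direction DF = (-754, 232, -725). From the y-coordinate of E, the parameter along the line is τ = (52 − (-220))/232 = 34/29.
Then a = 779 + 34/29·(-754) = -105.

-105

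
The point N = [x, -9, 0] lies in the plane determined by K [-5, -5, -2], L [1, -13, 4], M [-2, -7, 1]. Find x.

The plane through K, L, M has equation −12x + 12z = 36.
Substituting N: (-12)x + (0) = 36, so x = -3.

-3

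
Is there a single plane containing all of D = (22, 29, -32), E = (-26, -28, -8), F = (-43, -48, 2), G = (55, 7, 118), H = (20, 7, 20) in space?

The plane through D, E, F has normal n = DE × DF = (-90, 72, -9) and equation n·P = 396.
Checking the remaining points: n·G = -5508, n·H = -1476.
Since n·G = -5508 ≠ 396, G is off the plane and the points are not all coplanar.

No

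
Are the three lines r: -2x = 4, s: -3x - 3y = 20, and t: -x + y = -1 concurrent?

No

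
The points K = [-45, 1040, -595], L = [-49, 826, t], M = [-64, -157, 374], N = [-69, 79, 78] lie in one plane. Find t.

The points are coplanar iff KL · (KM × KN) = 0.
Expanding, this is linear in t: (-10469)t + (-4491201) = 0.
So t = -429.

-429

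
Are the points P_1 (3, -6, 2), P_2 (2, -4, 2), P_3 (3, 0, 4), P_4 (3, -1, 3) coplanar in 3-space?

No

With P_1 as base: P_1P_2 = (-1, 2, 0), P_1P_3 = (0, 6, 2), P_1P_4 = (0, 5, 1).
P_1P_3 × P_1P_4 = (-4, 0, 0).
P_1P_2 · (P_1P_3 × P_1P_4) = 4.
Since 4 ≠ 0, the four points are not coplanar.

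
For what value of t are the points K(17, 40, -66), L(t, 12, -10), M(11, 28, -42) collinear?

3

Direction KM = (-6, -12, 24). From the y-coordinate of L, the parameter along the line is τ = (12 − 40)/(-12) = 7/3.
Then t = 17 + 7/3·(-6) = 3.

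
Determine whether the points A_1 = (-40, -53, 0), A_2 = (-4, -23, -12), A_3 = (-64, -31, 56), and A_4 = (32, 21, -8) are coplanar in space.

Yes

With A_1 as base: A_1A_2 = (36, 30, -12), A_1A_3 = (-24, 22, 56), A_1A_4 = (72, 74, -8).
A_1A_3 × A_1A_4 = (-4320, 3840, -3360).
A_1A_2 · (A_1A_3 × A_1A_4) = 0.
The scalar triple product vanishes, so the four points are coplanar.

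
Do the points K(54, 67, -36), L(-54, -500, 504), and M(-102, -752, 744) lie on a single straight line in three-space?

KL = (-108, -567, 540), KM = (-156, -819, 780).
Each component of KM is 13/9 times the corresponding component of KL, so KM = 13/9·KL and the points are collinear.

Yes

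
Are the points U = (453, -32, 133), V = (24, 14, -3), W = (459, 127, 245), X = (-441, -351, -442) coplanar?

No

A normal to the plane through U, V, W is n = UV × UW = (26776, 47232, -68487).
The plane has equation n·P = 1509333. For X: n·X = 1884606.
1884606 ≠ 1509333, so X is off the plane.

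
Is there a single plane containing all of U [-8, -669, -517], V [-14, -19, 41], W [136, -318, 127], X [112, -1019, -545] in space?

No

A normal to the plane through U, V, W is n = UV × UW = (222742, 84216, -95706).
The plane has equation n·P = -8642438. For X: n·X = -8709230.
-8709230 ≠ -8642438, so X is off the plane.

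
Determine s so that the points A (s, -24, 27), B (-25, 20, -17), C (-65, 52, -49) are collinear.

Collinearity requires AB × AC = 0; each component is linear in s.
The y-component gives (-32)s + (960) = 0, so s = 30.
The remaining components then also vanish.

30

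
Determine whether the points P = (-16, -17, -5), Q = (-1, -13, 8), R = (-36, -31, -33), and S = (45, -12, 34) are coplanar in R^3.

Yes

The four points are coplanar iff the 3×3 determinant with rows PQ, PR, PS is zero.
Rows: (15, 4, 13), (-20, -14, -28), (61, 5, 39).
Expanding along the first row: (15)(-406) − (4)(928) + (13)(754) = 0.
Zero determinant ⇒ coplanar.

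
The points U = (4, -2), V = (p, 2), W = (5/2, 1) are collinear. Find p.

2

The three points are collinear iff det[UV; UW] = 0.
This determinant is linear in p: (3)p + (-6) = 0, so p = 2.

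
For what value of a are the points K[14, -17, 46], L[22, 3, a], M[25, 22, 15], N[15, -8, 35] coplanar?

Normal to plane KMN: n = (-150, 90, 60); plane equation n·P = -870.
Requiring n·L = -870: (60)a + (-3030) = -870.
So a = 36.

36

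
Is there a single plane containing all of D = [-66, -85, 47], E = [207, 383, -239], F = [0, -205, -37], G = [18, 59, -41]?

Yes

A normal to the plane through D, E, F is n = DE × DF = (-73632, 4056, -63648).
The plane has equation n·P = 1523496. For G: n·G = 1523496.
Equal, so G lies in the plane and all four are coplanar.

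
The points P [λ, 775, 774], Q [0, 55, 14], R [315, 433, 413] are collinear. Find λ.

Direction QR = (315, 378, 399). From the y-coordinate of P, the parameter along the line is τ = (775 − 55)/378 = 40/21.
Then λ = 0 + 40/21·(315) = 600.

600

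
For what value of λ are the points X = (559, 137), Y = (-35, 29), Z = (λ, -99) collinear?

The three points are collinear iff det[XY; XZ] = 0.
This determinant is linear in λ: (108)λ + (79812) = 0, so λ = -739.

-739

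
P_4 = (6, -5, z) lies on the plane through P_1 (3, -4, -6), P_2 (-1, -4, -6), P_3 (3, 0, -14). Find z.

-4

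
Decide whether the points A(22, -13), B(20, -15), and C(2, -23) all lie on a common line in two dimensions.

AB = (-2, -2), AC = (-20, -10).
If collinear, AC would be a scalar multiple of AB. But (-2)·(-10) ≠ (-2)·(-20) (difference -20), so they are not parallel; the points are not collinear.

No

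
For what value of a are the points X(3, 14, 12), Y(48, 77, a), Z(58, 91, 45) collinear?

39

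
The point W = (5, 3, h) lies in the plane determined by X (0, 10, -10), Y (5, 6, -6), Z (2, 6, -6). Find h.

-3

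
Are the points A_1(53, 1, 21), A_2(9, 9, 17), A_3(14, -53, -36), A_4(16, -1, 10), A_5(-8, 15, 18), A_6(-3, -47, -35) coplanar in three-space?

Yes

The plane through A_1, A_2, A_3 has normal n = A_1A_2 × A_1A_3 = (-672, -2352, 2688) and equation n·P = 18480.
Checking the remaining points: n·A_4 = 18480, n·A_5 = 18480, n·A_6 = 18480.
All equal 18480, so all 6 points lie in one plane.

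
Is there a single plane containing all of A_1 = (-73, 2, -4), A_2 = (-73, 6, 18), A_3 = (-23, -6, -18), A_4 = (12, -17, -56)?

With A_1 as base: A_1A_2 = (0, 4, 22), A_1A_3 = (50, -8, -14), A_1A_4 = (85, -19, -52).
A_1A_3 × A_1A_4 = (150, 1410, -270).
A_1A_2 · (A_1A_3 × A_1A_4) = -300.
Since -300 ≠ 0, the four points are not coplanar.

No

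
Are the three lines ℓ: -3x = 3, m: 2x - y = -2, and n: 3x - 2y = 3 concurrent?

No

Lines aᵢx + bᵢy = cᵢ with pairwise distinct directions are concurrent exactly when det[aᵢ bᵢ cᵢ] = 0.
Here the determinant is 18.
Nonzero, so no common point exists.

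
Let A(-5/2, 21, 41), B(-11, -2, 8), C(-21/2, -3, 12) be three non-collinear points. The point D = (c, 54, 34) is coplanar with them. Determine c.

1

The plane through A, B, C has equation −125x + (35/2)y + 20z = 1500.
Substituting D: (-125)c + (1625) = 1500, so c = 1.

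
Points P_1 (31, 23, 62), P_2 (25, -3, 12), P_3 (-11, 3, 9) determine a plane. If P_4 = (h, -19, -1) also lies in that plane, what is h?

67

The plane through P_1, P_2, P_3 has equation 378x + 1782y − 972z = -7560.
Substituting P_4: (378)h + (-32886) = -7560, so h = 67.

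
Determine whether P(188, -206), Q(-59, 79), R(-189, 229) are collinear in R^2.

PQ = (-247, 285), PR = (-377, 435).
det[PQ; PR] = (-247)(435) − (285)(-377) = 0.
The determinant is zero, so the points are collinear.

Yes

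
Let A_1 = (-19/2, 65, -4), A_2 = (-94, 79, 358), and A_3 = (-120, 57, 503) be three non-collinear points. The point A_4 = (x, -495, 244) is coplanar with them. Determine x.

189/2

A normal to the plane is n = A_1A_2 × A_1A_3 = (9994, 5681/2, 2223).
A_4 lies in the plane iff n · A_1A_4 = 0.
This gives (9994)x + (-944433) = 0, so x = 189/2.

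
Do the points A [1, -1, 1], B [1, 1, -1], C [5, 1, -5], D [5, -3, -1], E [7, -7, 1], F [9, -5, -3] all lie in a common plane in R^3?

Yes

The plane through A, B, C has normal n = AB × AC = (-8, -8, -8) and equation n·P = -8.
Checking the remaining points: n·D = -8, n·E = -8, n·F = -8.
All equal -8, so all 6 points lie in one plane.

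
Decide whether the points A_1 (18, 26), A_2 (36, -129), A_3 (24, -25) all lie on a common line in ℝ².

No

A_1A_2 = (18, -155), A_1A_3 = (6, -51).
Twice the signed area of △A_1A_2A_3 is (18)(-51) − (-155)(6) = 12.
The area is nonzero, so the three points are not collinear.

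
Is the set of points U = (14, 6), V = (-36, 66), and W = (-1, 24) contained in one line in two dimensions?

UV = (-50, 60), UW = (-15, 18).
Checking proportionality: UW = 3/10·UV, so the vectors are parallel and the points are collinear.

Yes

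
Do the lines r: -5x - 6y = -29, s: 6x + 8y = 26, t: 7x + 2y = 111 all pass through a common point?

Lines aᵢx + bᵢy = cᵢ with pairwise distinct directions are concurrent exactly when det[aᵢ bᵢ cᵢ] = 0.
Here the determinant is 0.
It vanishes, so the lines are concurrent at (19, -11).

Yes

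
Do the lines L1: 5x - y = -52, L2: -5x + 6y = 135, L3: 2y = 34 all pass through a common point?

No

Intersecting L1 and L2: solving the 2×2 system gives (x, y) = (-177/25, 83/5).
Substitute into L3: (0)(-177/25) + (2)(83/5) = 166/5.
But L3 requires 34 ≠ 166/5, so the three lines have no common point.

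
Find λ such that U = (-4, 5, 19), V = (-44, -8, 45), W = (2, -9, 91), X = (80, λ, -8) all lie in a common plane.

53/2

Coplanarity ⇔ det[UV; UW; UX] = 0.
Expanding, this is linear in λ: (3036)λ + (-80454) = 0.
So λ = 53/2.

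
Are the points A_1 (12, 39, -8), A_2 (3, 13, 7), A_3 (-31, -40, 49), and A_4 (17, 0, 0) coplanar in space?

With A_1 as base: A_1A_2 = (-9, -26, 15), A_1A_3 = (-43, -79, 57), A_1A_4 = (5, -39, 8).
A_1A_3 × A_1A_4 = (1591, 629, 2072).
A_1A_2 · (A_1A_3 × A_1A_4) = 407.
Since 407 ≠ 0, the four points are not coplanar.

No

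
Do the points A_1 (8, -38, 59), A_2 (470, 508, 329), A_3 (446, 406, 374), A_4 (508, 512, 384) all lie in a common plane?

Yes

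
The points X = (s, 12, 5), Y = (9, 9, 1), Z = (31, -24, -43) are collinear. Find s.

Collinearity requires XY × XZ = 0; each component is linear in s.
The y-component gives (-44)s + (308) = 0, so s = 7.
The remaining components then also vanish.

7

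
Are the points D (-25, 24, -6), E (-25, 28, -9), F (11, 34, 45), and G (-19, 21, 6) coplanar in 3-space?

Yes

With D as base: DE = (0, 4, -3), DF = (36, 10, 51), DG = (6, -3, 12).
DF × DG = (273, -126, -168).
DE · (DF × DG) = 0.
The scalar triple product vanishes, so the four points are coplanar.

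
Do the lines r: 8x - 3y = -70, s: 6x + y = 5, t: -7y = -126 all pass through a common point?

No

Intersecting r and s: solving the 2×2 system gives (x, y) = (-55/26, 230/13).
Substitute into t: (0)(-55/26) + (-7)(230/13) = -1610/13.
But t requires -126 ≠ -1610/13, so the three lines have no common point.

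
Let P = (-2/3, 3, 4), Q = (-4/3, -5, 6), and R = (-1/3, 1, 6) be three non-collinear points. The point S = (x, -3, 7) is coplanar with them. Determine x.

Coplanarity requires PQ · (PR × PS) = 0.
PQ = (-2/3, -8, 2), PR = (1/3, -2, 2); the triple product is linear in x with coefficient -12 and constant term -8.
Setting it to zero: x = -2/3.

-2/3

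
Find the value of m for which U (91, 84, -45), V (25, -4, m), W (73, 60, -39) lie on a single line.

Direction UW = (-18, -24, 6). From the x-coordinate of V, the parameter along the line is τ = (25 − 91)/(-18) = 11/3.
Then m = (-45) + 11/3·(6) = -23.

-23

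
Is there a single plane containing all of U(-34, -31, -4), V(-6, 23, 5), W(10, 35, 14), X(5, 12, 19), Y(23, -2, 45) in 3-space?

The plane through U, V, W has normal n = UV × UW = (378, -108, -528) and equation n·P = -7392.
Checking the remaining points: n·X = -9438, n·Y = -14850.
Since n·X = -9438 ≠ -7392, X is off the plane and the points are not all coplanar.

No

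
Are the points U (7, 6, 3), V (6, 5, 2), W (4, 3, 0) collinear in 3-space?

UV = (-1, -1, -1), UW = (-3, -3, -3).
UV × UW = (0, 0, 0).
The cross product vanishes, so the three points are collinear.

Yes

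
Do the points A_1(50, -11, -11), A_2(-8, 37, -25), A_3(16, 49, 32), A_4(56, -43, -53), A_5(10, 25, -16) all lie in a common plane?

The plane through A_1, A_2, A_3 has normal n = A_1A_2 × A_1A_3 = (2904, 2970, -1848) and equation n·P = 132858.
Checking the remaining points: n·A_4 = 132858, n·A_5 = 132858.
All equal 132858, so all 5 points lie in one plane.

Yes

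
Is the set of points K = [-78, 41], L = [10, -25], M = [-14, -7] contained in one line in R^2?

KL = (88, -66), KM = (64, -48).
det[KL; KM] = (88)(-48) − (-66)(64) = 0.
The determinant is zero, so the points are collinear.

Yes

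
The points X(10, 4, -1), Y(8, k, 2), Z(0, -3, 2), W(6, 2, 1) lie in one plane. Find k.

Coplanarity ⇔ det[XY; XZ; XW] = 0.
Expanding, this is linear in k: (8)k + (-40) = 0.
So k = 5.

5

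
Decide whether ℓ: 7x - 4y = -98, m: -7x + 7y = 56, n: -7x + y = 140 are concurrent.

Yes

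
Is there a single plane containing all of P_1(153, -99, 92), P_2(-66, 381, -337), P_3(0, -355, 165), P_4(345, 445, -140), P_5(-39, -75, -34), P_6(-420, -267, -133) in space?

The plane through P_1, P_2, P_3 has normal n = P_1P_2 × P_1P_3 = (-74784, 81624, 129504) and equation n·P = -7608360.
Checking the remaining points: n·P_4 = -7608360, n·P_5 = -7608360, n·P_6 = -7608360.
All equal -7608360, so all 6 points lie in one plane.

Yes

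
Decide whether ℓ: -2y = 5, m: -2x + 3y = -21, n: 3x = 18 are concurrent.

Intersecting ℓ and m: solving the 2×2 system gives (x, y) = (27/4, -5/2).
Substitute into n: (3)(27/4) + (0)(-5/2) = 81/4.
But n requires 18 ≠ 81/4, so the three lines have no common point.

No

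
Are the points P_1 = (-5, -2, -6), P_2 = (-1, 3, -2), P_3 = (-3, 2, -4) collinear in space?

No

P_1P_2 = (4, 5, 4), P_1P_3 = (2, 4, 2).
P_1P_2 × P_1P_3 = (-6, 0, 6).
The cross product is nonzero, so the points do not lie on one line.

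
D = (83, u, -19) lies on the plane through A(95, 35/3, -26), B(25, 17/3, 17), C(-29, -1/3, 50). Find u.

23/3

Coplanarity requires AB · (AC × AD) = 0.
AB = (-70, -6, 43), AC = (-124, -12, 76); the triple product is linear in u with coefficient -12 and constant term 92.
Setting it to zero: u = 23/3.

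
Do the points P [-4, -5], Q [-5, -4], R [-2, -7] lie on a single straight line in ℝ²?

PQ = (-1, 1), PR = (2, -2).
Checking proportionality: PR = -2·PQ, so the vectors are parallel and the points are collinear.

Yes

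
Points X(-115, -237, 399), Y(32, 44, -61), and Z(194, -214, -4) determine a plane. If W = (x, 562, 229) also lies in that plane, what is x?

Coplanarity requires XY · (XZ × XW) = 0.
XY = (147, 281, -460), XZ = (309, 23, -403); the triple product is linear in x with coefficient -102663 and constant term -63856386.
Setting it to zero: x = -622.

-622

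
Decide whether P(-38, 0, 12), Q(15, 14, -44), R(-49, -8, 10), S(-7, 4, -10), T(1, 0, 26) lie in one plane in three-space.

No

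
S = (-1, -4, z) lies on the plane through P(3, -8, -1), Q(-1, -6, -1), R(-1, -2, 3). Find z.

1

A normal to the plane is n = PQ × PR = (8, 16, -16).
S lies in the plane iff n · PS = 0.
This gives (-16)z + (16) = 0, so z = 1.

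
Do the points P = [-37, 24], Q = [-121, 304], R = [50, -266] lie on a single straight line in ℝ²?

PQ = (-84, 280), PR = (87, -290).
Twice the signed area of △PQR is (-84)(-290) − (280)(87) = 0.
The triangle is degenerate (zero area), so the points are collinear.

Yes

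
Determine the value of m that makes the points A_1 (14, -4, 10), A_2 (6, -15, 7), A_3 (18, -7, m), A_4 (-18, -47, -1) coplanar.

The points are coplanar iff A_1A_2 · (A_1A_3 × A_1A_4) = 0.
Expanding, this is linear in m: (8)m + (-24) = 0.
So m = 3.

3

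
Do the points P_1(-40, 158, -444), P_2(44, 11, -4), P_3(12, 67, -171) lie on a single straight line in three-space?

P_1P_2 = (84, -147, 440), P_1P_3 = (52, -91, 273).
Comparing components 2 and 3: (-147)(273) − (440)(-91) = -91 ≠ 0, so P_1P_2 and P_1P_3 are not parallel and the points are not collinear.

No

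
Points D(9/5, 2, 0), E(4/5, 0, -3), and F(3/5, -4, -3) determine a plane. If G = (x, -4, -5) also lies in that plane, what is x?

Coplanarity requires DE · (DF × DG) = 0.
DE = (-1, -2, -3), DF = (-6/5, -6, -3); the triple product is linear in x with coefficient -12 and constant term 0.
Setting it to zero: x = 0.

0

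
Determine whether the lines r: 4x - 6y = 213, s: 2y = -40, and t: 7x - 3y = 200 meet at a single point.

No

The three lines meet at one point iff the augmented coefficient matrix [aᵢ bᵢ cᵢ] has rank < 3, i.e. its determinant vanishes.
Here the determinant is -182.
Nonzero, so no common point exists.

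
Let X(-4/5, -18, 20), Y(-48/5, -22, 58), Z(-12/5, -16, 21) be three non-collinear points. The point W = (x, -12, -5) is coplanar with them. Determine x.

Coplanarity requires XY · (XZ × XW) = 0.
XY = (-44/5, -4, 38), XZ = (-8/5, 2, 1); the triple product is linear in x with coefficient -80 and constant term 224.
Setting it to zero: x = 14/5.

14/5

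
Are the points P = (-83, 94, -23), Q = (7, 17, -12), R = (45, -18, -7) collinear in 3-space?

PQ = (90, -77, 11), PR = (128, -112, 16).
PQ × PR = (0, -32, -224).
The cross product is nonzero, so the points do not lie on one line.

No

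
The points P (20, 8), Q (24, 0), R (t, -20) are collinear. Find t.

Collinearity: (R − P) must be parallel to (Q − P) = (4, -8).
Cross-multiplying the components: (t − 20)·(-8) = (-28)·(4).
Solving gives t = 34.

34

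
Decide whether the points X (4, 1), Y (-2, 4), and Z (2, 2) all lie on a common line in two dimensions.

Yes

XY = (-6, 3), XZ = (-2, 1).
Twice the signed area of △XYZ is (-6)(1) − (3)(-2) = 0.
The triangle is degenerate (zero area), so the points are collinear.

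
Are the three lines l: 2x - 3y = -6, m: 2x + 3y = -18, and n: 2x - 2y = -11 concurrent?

No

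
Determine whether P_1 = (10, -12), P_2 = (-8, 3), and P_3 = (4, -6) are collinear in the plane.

No

P_1P_2 = (-18, 15), P_1P_3 = (-6, 6).
Twice the signed area of △P_1P_2P_3 is (-18)(6) − (15)(-6) = -18.
The area is nonzero, so the three points are not collinear.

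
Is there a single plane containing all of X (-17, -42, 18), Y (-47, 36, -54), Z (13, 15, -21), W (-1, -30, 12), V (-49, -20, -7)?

No

The plane through X, Y, Z has normal n = XY × XZ = (1062, -3330, -4050) and equation n·P = 48906.
Checking the remaining points: n·W = 50238, n·V = 42912.
Since n·W = 50238 ≠ 48906, W is off the plane and the points are not all coplanar.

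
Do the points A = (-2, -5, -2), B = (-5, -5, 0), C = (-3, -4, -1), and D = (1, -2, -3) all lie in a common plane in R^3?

Yes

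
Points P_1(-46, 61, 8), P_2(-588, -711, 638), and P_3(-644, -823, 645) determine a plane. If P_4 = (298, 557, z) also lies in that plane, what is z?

-381

A normal to the plane is n = P_1P_2 × P_1P_3 = (65156, -31486, 17472).
P_4 lies in the plane iff n · P_1P_4 = 0.
This gives (17472)z + (6656832) = 0, so z = -381.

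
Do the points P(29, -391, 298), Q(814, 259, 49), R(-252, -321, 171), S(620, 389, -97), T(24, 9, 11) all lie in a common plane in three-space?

Yes

The plane through P, Q, R has normal n = PQ × PR = (-65120, 169664, 237600) and equation n·X = 2577696.
Checking the remaining points: n·S = 2577696, n·T = 2577696.
All equal 2577696, so all 5 points lie in one plane.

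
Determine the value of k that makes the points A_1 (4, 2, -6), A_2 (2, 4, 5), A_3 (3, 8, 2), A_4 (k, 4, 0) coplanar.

Normal to plane A_1A_2A_3: n = (-50, 5, -10); plane equation n·P = -130.
Requiring n·A_4 = -130: (-50)k + (20) = -130.
So k = 3.

3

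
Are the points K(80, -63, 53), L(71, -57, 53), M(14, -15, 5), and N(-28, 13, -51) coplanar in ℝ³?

No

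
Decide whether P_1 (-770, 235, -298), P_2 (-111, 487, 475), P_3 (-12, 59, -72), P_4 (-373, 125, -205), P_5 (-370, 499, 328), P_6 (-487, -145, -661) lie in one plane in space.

No

The plane through P_1, P_2, P_3 has normal n = P_1P_2 × P_1P_3 = (193000, 437000, -307000) and equation n·P = 45571000.
Checking the remaining points: n·P_4 = 45571000, n·P_5 = 45957000, n·P_6 = 45571000.
Since n·P_5 = 45957000 ≠ 45571000, P_5 is off the plane and the points are not all coplanar.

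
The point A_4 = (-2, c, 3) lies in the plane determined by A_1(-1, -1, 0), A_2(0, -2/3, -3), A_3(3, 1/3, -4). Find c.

-4/3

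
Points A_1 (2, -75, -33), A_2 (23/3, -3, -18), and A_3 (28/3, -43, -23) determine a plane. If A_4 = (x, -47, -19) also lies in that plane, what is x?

16

A normal to the plane is n = A_1A_2 × A_1A_3 = (240, 160/3, -1040/3).
A_4 lies in the plane iff n · A_1A_4 = 0.
This gives (240)x + (-3840) = 0, so x = 16.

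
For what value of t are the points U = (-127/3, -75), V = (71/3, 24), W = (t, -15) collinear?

-7/3

The three points are collinear iff det[UV; UW] = 0.
This determinant is linear in t: (-99)t + (-231) = 0, so t = -7/3.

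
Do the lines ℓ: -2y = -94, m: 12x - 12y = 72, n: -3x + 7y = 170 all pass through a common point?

Yes

The three lines meet at one point iff the augmented coefficient matrix [aᵢ bᵢ cᵢ] has rank < 3, i.e. its determinant vanishes.
Here the determinant is 0.
It vanishes, so the lines are concurrent at (53, 47).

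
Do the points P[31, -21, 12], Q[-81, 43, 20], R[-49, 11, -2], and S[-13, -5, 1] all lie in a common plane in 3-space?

A normal to the plane through P, Q, R is n = PQ × PR = (-1152, -2208, 1536).
The plane has equation n·X = 29088. For S: n·S = 27552.
27552 ≠ 29088, so S is off the plane.

No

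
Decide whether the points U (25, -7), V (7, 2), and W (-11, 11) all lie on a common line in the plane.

UV = (-18, 9), UW = (-36, 18).
Twice the signed area of △UVW is (-18)(18) − (9)(-36) = 0.
The triangle is degenerate (zero area), so the points are collinear.

Yes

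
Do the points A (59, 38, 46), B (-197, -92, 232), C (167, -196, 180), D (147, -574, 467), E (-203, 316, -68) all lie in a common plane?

No

The plane through A, B, C has normal n = AB × AC = (26104, 54392, 73944) and equation n·P = 7008456.
Checking the remaining points: n·D = 7148128, n·E = 6860568.
Since n·D = 7148128 ≠ 7008456, D is off the plane and the points are not all coplanar.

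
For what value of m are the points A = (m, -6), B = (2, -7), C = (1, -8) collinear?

3

The three points are collinear iff det[AB; AC] = 0.
This determinant is linear in m: (1)m + (-3) = 0, so m = 3.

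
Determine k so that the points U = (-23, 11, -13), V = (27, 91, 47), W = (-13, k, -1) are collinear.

27

Direction UV = (50, 80, 60). From the x-coordinate of W, the parameter along the line is τ = (-13 − (-23))/50 = 1/5.
Then k = 11 + 1/5·(80) = 27.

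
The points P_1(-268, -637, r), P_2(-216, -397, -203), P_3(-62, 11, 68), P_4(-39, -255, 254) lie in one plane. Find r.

-249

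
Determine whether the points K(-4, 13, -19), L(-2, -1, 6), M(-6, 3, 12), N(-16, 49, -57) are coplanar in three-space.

The four points are coplanar iff the 3×3 determinant with rows KL, KM, KN is zero.
Rows: (2, -14, 25), (-2, -10, 31), (-12, 36, -38).
Expanding along the first row: (2)(-736) − (-14)(448) + (25)(-192) = 0.
Zero determinant ⇒ coplanar.

Yes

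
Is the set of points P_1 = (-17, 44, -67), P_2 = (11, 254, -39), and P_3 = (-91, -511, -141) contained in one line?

Yes

P_1P_2 = (28, 210, 28), P_1P_3 = (-74, -555, -74).
Each component of P_1P_3 is -37/14 times the corresponding component of P_1P_2, so P_1P_3 = -37/14·P_1P_2 and the points are collinear.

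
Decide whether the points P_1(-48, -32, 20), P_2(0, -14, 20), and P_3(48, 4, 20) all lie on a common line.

Yes

P_1P_2 = (48, 18, 0), P_1P_3 = (96, 36, 0).
P_1P_2 × P_1P_3 = (0, 0, 0).
The cross product vanishes, so the three points are collinear.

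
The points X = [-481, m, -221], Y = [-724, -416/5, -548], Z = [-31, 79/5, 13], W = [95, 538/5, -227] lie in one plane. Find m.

-383/5

The points are coplanar iff XY · (XZ × XW) = 0.
Expanding, this is linear in m: (-237006)m + (-90773298/5) = 0.
So m = -383/5.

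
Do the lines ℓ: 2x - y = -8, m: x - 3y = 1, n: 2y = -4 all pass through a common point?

Lines aᵢx + bᵢy = cᵢ with pairwise distinct directions are concurrent exactly when det[aᵢ bᵢ cᵢ] = 0.
Here the determinant is 0.
It vanishes, so the lines are concurrent at (-5, -2).

Yes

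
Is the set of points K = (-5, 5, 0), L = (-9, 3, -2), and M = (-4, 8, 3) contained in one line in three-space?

KL = (-4, -2, -2), KM = (1, 3, 3).
Comparing components 3 and 1: (-2)(1) − (-4)(3) = 10 ≠ 0, so KL and KM are not parallel and the points are not collinear.

No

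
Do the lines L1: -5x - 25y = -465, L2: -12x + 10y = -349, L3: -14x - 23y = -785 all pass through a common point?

The three lines meet at one point iff the augmented coefficient matrix [aᵢ bᵢ cᵢ] has rank < 3, i.e. its determinant vanishes.
Here the determinant is -705.
Nonzero, so no common point exists.

No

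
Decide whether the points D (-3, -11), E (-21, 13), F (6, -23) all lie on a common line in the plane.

Yes

DE = (-18, 24), DF = (9, -12).
det[DE; DF] = (-18)(-12) − (24)(9) = 0.
The determinant is zero, so the points are collinear.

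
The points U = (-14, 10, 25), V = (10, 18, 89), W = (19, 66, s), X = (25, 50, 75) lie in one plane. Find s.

23

Coplanarity ⇔ det[UV; UW; UX] = 0.
Expanding, this is linear in s: (-648)s + (14904) = 0.
So s = 23.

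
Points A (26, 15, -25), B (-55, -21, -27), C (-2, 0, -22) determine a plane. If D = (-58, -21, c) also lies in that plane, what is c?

-29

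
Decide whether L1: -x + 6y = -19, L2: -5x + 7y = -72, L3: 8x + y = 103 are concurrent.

Yes

Intersecting L1 and L2: solving the 2×2 system gives (x, y) = (13, -1).
Substitute into L3: (8)(13) + (1)(-1) = 103.
This equals 103, so (13, -1) lies on all three lines and they are concurrent.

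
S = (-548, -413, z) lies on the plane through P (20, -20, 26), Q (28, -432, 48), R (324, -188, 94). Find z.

A normal to the plane is n = PQ × PR = (-24320, 6144, 123904).
S lies in the plane iff n · PS = 0.
This gives (123904)z + (8177664) = 0, so z = -66.

-66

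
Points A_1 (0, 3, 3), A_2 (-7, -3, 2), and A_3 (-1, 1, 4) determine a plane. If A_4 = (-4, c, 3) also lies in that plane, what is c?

-1

Coplanarity requires A_1A_2 · (A_1A_3 × A_1A_4) = 0.
A_1A_2 = (-7, -6, -1), A_1A_3 = (-1, -2, 1); the triple product is linear in c with coefficient 8 and constant term 8.
Setting it to zero: c = -1.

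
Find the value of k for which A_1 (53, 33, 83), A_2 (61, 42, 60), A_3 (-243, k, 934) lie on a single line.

Direction A_1A_2 = (8, 9, -23). From the x-coordinate of A_3, the parameter along the line is τ = (-243 − 53)/8 = -37.
Then k = 33 + (-37)·(9) = -300.

-300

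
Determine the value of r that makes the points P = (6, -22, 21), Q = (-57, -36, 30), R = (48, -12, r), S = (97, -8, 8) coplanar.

15

Normal to plane PQS: n = (56, 0, 392); plane equation n·X = 8568.
Requiring n·R = 8568: (392)r + (2688) = 8568.
So r = 15.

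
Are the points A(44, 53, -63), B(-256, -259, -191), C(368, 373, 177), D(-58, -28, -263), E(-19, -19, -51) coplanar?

No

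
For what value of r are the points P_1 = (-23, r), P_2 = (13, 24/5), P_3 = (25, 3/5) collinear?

The three points are collinear iff det[P_1P_2; P_1P_3] = 0.
This determinant is linear in r: (12)r + (-1044/5) = 0, so r = 87/5.

87/5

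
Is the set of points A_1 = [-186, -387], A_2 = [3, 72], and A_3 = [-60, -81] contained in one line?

Yes

A_1A_2 = (189, 459), A_1A_3 = (126, 306).
det[A_1A_2; A_1A_3] = (189)(306) − (459)(126) = 0.
The determinant is zero, so the points are collinear.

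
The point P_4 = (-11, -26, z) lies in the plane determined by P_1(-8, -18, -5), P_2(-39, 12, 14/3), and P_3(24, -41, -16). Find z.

-8/3

The plane through P_1, P_2, P_3 has equation −(323/3)x − (95/3)y − 247z = 7999/3.
Substituting P_4: (-247)z + (6023/3) = 7999/3, so z = -8/3.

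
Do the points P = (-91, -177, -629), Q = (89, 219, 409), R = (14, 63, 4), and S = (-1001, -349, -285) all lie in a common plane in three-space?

The four points are coplanar iff the 3×3 determinant with rows PQ, PR, PS is zero.
Rows: (180, 396, 1038), (105, 240, 633), (-910, -172, 344).
Expanding along the first row: (180)(191436) − (396)(612150) + (1038)(200340) = 0.
Zero determinant ⇒ coplanar.

Yes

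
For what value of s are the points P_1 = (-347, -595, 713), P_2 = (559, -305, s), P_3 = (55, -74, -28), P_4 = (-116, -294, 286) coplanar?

-301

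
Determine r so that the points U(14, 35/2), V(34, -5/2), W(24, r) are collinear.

15/2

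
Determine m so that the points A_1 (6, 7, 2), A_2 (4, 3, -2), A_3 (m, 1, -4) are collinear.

3

Collinearity requires A_1A_2 × A_1A_3 = 0; each component is linear in m.
The y-component gives (-4)m + (12) = 0, so m = 3.
The remaining components then also vanish.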